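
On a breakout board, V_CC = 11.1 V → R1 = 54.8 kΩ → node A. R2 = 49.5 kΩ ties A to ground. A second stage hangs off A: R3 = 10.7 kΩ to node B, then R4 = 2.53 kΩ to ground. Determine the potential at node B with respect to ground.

V_B ≈ 0.340 V

Node A sees R2 in parallel with the series input of stage 2, R3 + R4 = 13.23 kΩ.
R2 ‖ (R3+R4) = 10.44 kΩ.
First divider: V_A = V_CC · 10.44/(54.8 + 10.44) = 1.776 V.
Then the unloaded second divider: V_B = V_A × R4/(R3+R4) = 1.776 × 0.1912 = 0.3397 V.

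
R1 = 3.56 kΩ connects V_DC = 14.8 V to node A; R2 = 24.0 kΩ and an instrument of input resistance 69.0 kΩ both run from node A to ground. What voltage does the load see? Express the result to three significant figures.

First combine the lower leg with the load: R2 ‖ R_L = 17.81 kΩ.
Voltage divider with the loaded lower leg: V_out = 14.8 × 17.81/(3.56 + 17.81) = 14.8 × 0.8334 = 12.33 V.

V_out ≈ 12.3 V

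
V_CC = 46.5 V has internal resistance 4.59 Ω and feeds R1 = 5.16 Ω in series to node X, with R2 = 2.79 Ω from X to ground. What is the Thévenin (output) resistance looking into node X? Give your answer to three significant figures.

R1' = 4.59 + 5.16 = 9.750 Ω (source resistance + R1).
Looking into X with the source shorted: R_th = R1'·R2/(R1'+R2) = 9.750 × 2.79/12.54 = 2.169 Ω.

R_th ≈ 2.17 Ω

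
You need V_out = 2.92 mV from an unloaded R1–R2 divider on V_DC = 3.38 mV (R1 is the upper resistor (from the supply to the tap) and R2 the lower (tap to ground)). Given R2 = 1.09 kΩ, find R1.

R1 ≈ 0.172 kΩ

Required fraction k = V_out/V_DC = 0.8639.
R1 = R2·(1/k − 1) = 1.09 × 0.1575 = 0.1717 kΩ.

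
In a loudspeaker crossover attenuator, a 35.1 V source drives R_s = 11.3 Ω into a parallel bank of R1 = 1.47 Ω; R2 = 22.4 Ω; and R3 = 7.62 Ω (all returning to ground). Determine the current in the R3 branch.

Equivalent of the parallel group: R_p = 1.168 Ω.
V_A = 35.1 × 1.168/12.47 = 3.288 V.
I(R3) = V_A / R3 = 3.288/7.62 = 0.4315 A.

I ≈ 0.432 A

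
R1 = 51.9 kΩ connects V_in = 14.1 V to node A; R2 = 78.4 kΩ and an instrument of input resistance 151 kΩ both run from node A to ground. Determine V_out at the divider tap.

V_out ≈ 7.03 V

First combine the lower leg with the load: R2 ‖ R_L = 51.61 kΩ.
Then V_out = V_in · R2'/(R1 + R2') = 14.1 × 51.61/103.5 = 7.030 V.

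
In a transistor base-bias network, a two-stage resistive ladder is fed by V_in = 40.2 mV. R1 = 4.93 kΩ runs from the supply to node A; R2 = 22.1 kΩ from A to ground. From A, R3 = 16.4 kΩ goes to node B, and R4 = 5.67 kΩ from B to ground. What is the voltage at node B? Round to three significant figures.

V_B ≈ 7.14 mV

Looking into the second stage from A: R3 + R4 = 22.07 kΩ appears in parallel with R2.
R2 ‖ (R3+R4) = 11.04 kΩ.
V_A = 40.2 × 11.04/(4.93 + 11.04) = 27.79 mV.
V_B = V_A × 0.2569 = 7.140 mV.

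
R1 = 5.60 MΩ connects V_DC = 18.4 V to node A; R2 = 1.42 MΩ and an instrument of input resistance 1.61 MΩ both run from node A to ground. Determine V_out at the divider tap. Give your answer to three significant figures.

First combine the lower leg with the load: R2 ‖ R_L = 0.7545 MΩ.
Voltage divider with the loaded lower leg: V_out = 18.4 × 0.7545/(5.60 + 0.7545) = 18.4 × 0.1187 = 2.185 V.
(Unloaded it would be 3.72 V; the load pulls it down.)

V_out ≈ 2.18 V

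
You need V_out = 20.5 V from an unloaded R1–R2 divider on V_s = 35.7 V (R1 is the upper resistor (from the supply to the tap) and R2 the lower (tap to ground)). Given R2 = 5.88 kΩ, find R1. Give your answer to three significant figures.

Required fraction k = V_out/V_s = 0.5742.
R1 = R2·(1/k − 1) = 5.88 × 0.7415 = 4.360 kΩ.

R1 ≈ 4.36 kΩ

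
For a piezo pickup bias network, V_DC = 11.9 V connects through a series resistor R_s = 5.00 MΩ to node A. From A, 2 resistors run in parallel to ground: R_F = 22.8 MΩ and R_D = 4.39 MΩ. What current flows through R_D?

I ≈ 1.15 µA

Combine the parallel branches: R_p = (1/22.8 + 1/4.39)⁻¹ = 3.681 MΩ.
V_A = 11.9 × 3.681/8.681 = 5.046 V.
I(R_D) = V_A / R_D = 5.046/4.39 = 1.149 µA.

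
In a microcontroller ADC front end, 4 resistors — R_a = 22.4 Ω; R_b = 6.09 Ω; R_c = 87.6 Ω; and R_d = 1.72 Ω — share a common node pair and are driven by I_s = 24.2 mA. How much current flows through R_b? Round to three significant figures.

I ≈ 4.96 mA

Conductances: ΣG = 1/22.4 + 1/6.09 + 1/87.6 + 1/1.72 = 0.8017 (1/Ω).
Current divider: I(R_b) = I_s · G_k/ΣG = 24.2 × (0.1642/0.8017) = 24.2 × 0.2048 = 4.957 mA.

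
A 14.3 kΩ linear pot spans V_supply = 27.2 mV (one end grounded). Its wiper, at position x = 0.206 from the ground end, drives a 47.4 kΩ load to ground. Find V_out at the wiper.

V_out ≈ 5.34 mV

The pot divides into 11.35 kΩ above the wiper and 2.946 kΩ below.
Lower segment in parallel with the load: 2.946 ‖ 47.4 = 2.773 kΩ.
Then V_out = V_supply · 2.773/(11.35 + 2.773) = 5.340 mV.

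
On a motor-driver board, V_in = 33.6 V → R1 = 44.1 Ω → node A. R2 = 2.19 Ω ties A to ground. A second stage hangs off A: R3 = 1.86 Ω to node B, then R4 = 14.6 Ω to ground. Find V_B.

V_B ≈ 1.25 V

The second stage (R3 + R4 = 16.46 Ω) loads node A in parallel with R2.
Effective lower resistance at A: R2 ‖ 16.46 = 1.933 Ω.
V_A = 33.6 × 1.933/(44.1 + 1.933) = 1.411 V.
Then the unloaded second divider: V_B = V_A × R4/(R3+R4) = 1.411 × 0.8870 = 1.251 V.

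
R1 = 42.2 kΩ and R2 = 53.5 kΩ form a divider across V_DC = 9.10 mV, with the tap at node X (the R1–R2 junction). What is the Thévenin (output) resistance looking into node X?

Looking into X with the source shorted: R_th = R1·R2/(R1+R2) = 42.20 × 53.5/95.70 = 23.59 kΩ.

R_th ≈ 23.6 kΩ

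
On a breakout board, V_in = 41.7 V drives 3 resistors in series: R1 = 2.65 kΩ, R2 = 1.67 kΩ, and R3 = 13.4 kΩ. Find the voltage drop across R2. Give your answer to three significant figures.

Total series resistance ΣR = 2.65 + 1.67 + 13.4 = 17.72 kΩ.
Voltage divider: V = V_in · (1.670 / 17.72) = 41.7 × 0.09424 = 3.930 V.

V ≈ 3.93 V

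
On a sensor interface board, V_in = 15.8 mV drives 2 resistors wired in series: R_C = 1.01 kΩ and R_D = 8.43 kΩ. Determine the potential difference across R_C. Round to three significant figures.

ΣR = 1.01 + 8.43 = 9.440 kΩ.
V = V_in · R/ΣR = 15.8 × 0.1070 = 1.690 mV.

V ≈ 1.69 mV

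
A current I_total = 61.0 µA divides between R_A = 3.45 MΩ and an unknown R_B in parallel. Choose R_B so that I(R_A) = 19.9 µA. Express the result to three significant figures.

Two-branch current divider: I_A = I_total · R_B/(R_A + R_B).
19.9/61.0 = R_B/(R_A + R_B) → R_B = R_A · (0.3262)/(1 − 0.3262) = 3.45 × 0.4842 = 1.670 MΩ.

R_B ≈ 1.67 MΩ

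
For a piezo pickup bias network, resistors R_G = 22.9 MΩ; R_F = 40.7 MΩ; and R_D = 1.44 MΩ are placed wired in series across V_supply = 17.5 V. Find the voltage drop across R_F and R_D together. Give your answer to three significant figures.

ΣR = 22.9 + 40.7 + 1.44 = 65.04 MΩ.
R_{R_F..R_D} = 40.7 + 1.44 = 42.14 MΩ.
Voltage divider: V = V_supply · (42.14 / 65.04) = 17.5 × 0.6479 = 11.34 V.

V ≈ 11.3 V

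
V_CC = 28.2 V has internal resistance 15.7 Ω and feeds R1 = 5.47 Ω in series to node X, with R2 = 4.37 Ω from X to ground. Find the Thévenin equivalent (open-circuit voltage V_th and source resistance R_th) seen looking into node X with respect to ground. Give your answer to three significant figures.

R1' = 15.7 + 5.47 = 21.17 Ω (source resistance + R1).
V_th is the unloaded tap voltage: V_CC · R2/(R1'+R2) = 28.2 × 0.1711 = 4.825 V.
Zeroing V_CC shorts the top of R1' to ground, so R_th = R1' ‖ R2 = 3.622 Ω.

V_th ≈ 4.83 V, R_th ≈ 3.62 Ω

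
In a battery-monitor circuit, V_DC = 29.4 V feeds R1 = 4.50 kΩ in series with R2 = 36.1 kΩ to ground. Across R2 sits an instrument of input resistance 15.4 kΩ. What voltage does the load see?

V_out ≈ 20.8 V

R2 ‖ R_L = (36.1 × 15.4)/(36.1 + 15.4) = 10.79 kΩ.
Now apply the divider: V_out = 29.4 × 0.7058 = 20.75 V.
(Unloaded it would be 26.1 V; the load pulls it down.)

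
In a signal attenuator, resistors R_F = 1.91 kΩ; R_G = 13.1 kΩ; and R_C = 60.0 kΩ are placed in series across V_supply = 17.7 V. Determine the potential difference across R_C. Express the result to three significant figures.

V ≈ 14.2 V

Total series resistance ΣR = 1.91 + 13.1 + 60.0 = 75.01 kΩ.
V = V_supply · R/ΣR = 17.7 × 0.7999 = 14.16 V.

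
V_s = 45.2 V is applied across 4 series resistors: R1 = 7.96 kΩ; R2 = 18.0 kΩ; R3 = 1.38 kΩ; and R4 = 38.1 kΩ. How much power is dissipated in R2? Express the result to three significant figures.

Series current I = V_s/ΣR = 45.2/65.44 = 0.6907 mA.
V(R2) = I·R = 12.43 V; P = V·I = 12.43 × 0.6907 = 8.587 mW.

P ≈ 8.59 mW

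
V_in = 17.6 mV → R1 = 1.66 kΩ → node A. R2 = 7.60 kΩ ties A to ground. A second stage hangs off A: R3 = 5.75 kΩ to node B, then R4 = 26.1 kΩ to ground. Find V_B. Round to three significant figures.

V_B ≈ 11.4 mV

Looking into the second stage from A: R3 + R4 = 31.85 kΩ appears in parallel with R2.
Effective lower resistance at A: R2 ‖ 31.85 = 6.136 kΩ.
V_A = 17.6 × 6.136/(1.66 + 6.136) = 13.85 mV.
V_B = V_A × 0.8195 = 11.35 mV.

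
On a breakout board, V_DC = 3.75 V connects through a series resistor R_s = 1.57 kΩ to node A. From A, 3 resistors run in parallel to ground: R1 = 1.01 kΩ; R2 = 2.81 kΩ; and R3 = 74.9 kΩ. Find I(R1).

Parallel bank: R_p = 1/(1/1.01 + 1/2.81 + 1/74.9) = 0.7357 kΩ.
Node voltage V_A = V_DC · R_p/(R_s + R_p) = 3.75 × 0.3191 = 1.197 V.
Branch current I = V_A/R1 = 1.197/1.01 = 1.185 mA.
(Check via current divider: I_total = 1.626 mA; share G_k/ΣG = 0.7284 → same result.)

I ≈ 1.18 mA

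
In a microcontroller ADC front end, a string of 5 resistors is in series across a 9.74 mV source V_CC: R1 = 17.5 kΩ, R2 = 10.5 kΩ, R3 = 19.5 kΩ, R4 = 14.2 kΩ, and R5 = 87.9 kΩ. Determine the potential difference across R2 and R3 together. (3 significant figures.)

Total series resistance ΣR = 17.5 + 10.5 + 19.5 + 14.2 + 87.9 = 149.6 kΩ.
R_{R2..R3} = 10.5 + 19.5 = 30.00 kΩ.
By the voltage-divider rule, V = 9.74 × 30.00/149.6 = 1.953 mV.

V ≈ 1.95 mV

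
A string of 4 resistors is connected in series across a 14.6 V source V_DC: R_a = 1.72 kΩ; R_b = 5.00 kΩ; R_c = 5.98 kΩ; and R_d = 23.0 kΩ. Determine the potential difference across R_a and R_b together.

Series total: ΣR = 1.72 + 5.00 + 5.98 + 23.0 = 35.70 kΩ.
R_{R_a..R_b} = 1.72 + 5.00 = 6.720 kΩ.
Voltage divider: V = V_DC · (6.720 / 35.70) = 14.6 × 0.1882 = 2.748 V.

V ≈ 2.75 V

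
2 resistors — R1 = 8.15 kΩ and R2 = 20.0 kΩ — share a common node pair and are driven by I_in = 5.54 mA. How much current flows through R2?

Two-branch current divider: I_k = I_in · R_other/(R_1 + R_2).
So I = 5.54 × 8.15/28.15 = 1.604 mA.

I ≈ 1.60 mA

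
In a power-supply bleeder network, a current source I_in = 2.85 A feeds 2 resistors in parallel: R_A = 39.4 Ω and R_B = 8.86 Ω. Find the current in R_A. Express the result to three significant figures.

For two parallel branches, I_k = I_in · (other R)/(sum of R).
I(R_A) = 2.85 × 8.86/(39.4 + 8.86) = 2.85 × 0.1836 = 0.5232 A.

I ≈ 0.523 A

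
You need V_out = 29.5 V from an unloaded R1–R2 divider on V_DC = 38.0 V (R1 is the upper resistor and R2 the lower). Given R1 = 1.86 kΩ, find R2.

V_out/V_DC = R2/(R1+R2) = 0.7763.
R2 = R1 · 0.7763/(1 − 0.7763) = 6.455 kΩ.

R2 ≈ 6.46 kΩ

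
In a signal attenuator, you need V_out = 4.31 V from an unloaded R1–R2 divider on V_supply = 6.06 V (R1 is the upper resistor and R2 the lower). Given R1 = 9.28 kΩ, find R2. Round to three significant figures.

R2 ≈ 22.9 kΩ

The divider ratio is R2/(R1+R2) = 4.31/6.06 = 0.7112.
R2 = R1 · 0.7112/(1 − 0.7112) = 22.86 kΩ.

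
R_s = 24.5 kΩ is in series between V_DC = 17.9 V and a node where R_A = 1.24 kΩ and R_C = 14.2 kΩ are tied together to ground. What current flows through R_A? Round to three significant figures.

I ≈ 0.642 mA

Equivalent of the parallel group: R_p = 1.140 kΩ.
V_A by voltage divider: V_A = 17.9 × 1.140/(24.5 + 1.140) = 0.7961 V.
Branch current I = V_A/R_A = 0.7961/1.24 = 0.6421 mA.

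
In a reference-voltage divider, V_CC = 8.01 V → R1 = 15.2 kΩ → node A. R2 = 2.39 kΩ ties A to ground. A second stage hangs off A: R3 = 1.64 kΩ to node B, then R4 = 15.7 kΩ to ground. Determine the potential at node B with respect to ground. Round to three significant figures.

V_B ≈ 0.881 V

Node A sees R2 in parallel with the series input of stage 2, R3 + R4 = 17.34 kΩ.
Effective lower resistance at A: R2 ‖ 17.34 = 2.100 kΩ.
V_A = 8.01 × 2.100/(15.2 + 2.100) = 0.9725 V.
V_B = V_A × 0.9054 = 0.8805 V.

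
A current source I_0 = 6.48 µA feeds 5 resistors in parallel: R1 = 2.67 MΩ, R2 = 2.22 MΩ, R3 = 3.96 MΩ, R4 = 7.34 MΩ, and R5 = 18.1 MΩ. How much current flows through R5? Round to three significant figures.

ΣG = 1/2.67 + 1/2.22 + 1/3.96 + 1/7.34 + 1/18.1 = 1.269.
R5 takes the fraction G_k/ΣG = 0.05525/1.269 = 0.04354, so I = 6.48 × 0.04354 = 0.2821 µA.

I ≈ 0.282 µA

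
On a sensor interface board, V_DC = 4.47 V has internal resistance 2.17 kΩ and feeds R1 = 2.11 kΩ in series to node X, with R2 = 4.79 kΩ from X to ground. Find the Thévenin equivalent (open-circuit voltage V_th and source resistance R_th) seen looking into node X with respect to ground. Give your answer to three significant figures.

V_th ≈ 2.36 V, R_th ≈ 2.26 kΩ

R1' = 2.17 + 2.11 = 4.280 kΩ (source resistance + R1).
Open-circuit (no load on X): V_th = V_DC · R2/(R1' + R2) = 4.47 × 4.79/(4.280 + 4.79) = 2.361 V.
With V_DC suppressed (replaced by a short), R_th = R1' ‖ R2 = (4.280 × 4.79)/(4.280 + 4.79) = 2.260 kΩ.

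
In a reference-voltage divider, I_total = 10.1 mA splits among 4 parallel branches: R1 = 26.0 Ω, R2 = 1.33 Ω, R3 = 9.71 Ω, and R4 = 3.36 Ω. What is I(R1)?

ΣG = 1/26.0 + 1/1.33 + 1/9.71 + 1/3.36 = 1.191.
Current divider: I(R1) = I_total · G_k/ΣG = 10.1 × (0.03846/1.191) = 10.1 × 0.03229 = 0.3262 mA.

I ≈ 0.326 mA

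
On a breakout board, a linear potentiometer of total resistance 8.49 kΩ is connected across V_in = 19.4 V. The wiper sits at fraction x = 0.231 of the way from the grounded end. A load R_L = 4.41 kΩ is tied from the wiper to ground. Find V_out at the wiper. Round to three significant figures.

V_out ≈ 3.34 V

The pot divides into 6.529 kΩ above the wiper and 1.961 kΩ below.
Lower segment in parallel with the load: 1.961 ‖ 4.41 = 1.357 kΩ.
Loaded-divider output: V_out = 19.4 × 0.1721 = 3.339 V.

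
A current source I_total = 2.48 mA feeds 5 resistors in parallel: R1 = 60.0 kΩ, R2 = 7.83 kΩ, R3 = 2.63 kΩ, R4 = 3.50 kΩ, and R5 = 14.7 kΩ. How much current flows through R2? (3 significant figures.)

Total conductance ΣG = 1/60.0 + 1/7.83 + 1/2.63 + 1/3.50 + 1/14.7 = 0.8784 (units of 1/kΩ).
Current divider: I(R2) = I_total · G_k/ΣG = 2.48 × (0.1277/0.8784) = 2.48 × 0.1454 = 0.3606 mA.

I ≈ 0.361 mA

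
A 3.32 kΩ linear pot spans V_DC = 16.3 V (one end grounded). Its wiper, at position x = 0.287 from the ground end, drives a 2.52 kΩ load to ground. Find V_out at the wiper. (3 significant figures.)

V_out ≈ 3.68 V

Lower segment x·R_p = 0.9528 kΩ; upper segment (1−x)·R_p = 2.367 kΩ.
Lower segment in parallel with the load: 0.9528 ‖ 2.52 = 0.6914 kΩ.
Loaded-divider output: V_out = 16.3 × 0.2261 = 3.685 V.
(Unloaded: V_out = x·V_DC = 4.68 V.)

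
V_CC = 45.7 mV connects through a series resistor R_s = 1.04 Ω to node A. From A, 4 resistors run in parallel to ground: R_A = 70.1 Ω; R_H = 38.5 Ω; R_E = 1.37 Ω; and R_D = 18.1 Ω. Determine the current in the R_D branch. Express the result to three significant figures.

Equivalent of the parallel group: R_p = 1.212 Ω.
Node voltage V_A = V_CC · R_p/(R_s + R_p) = 45.7 × 0.5381 = 24.59 mV.
I(R_D) = V_A / R_D = 24.59/18.1 = 1.359 mA.

I ≈ 1.36 mA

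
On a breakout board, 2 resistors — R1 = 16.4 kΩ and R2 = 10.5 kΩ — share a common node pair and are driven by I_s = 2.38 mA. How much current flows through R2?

I ≈ 1.45 mA

Two-branch current divider: I_k = I_s · R_other/(R_1 + R_2).
I(R2) = 2.38 × 16.4/(16.4 + 10.5) = 2.38 × 0.6097 = 1.451 mA.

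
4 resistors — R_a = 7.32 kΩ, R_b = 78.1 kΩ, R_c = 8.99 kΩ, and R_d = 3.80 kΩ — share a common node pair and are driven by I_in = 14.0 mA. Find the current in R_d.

ΣG = 1/7.32 + 1/78.1 + 1/8.99 + 1/3.80 = 0.5238.
R_d takes the fraction G_k/ΣG = 0.2632/0.5238 = 0.5024, so I = 14.0 × 0.5024 = 7.034 mA.

I ≈ 7.03 mA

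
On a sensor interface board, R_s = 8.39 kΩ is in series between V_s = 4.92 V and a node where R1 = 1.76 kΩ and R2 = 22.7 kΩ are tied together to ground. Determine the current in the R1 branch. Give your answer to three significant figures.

I ≈ 0.456 mA

Parallel bank: R_p = 1/(1/1.76 + 1/22.7) = 1.633 kΩ.
Node voltage V_A = V_s · R_p/(R_s + R_p) = 4.92 × 0.1630 = 0.8017 V.
I(R1) = V_A / R1 = 0.8017/1.76 = 0.4555 mA.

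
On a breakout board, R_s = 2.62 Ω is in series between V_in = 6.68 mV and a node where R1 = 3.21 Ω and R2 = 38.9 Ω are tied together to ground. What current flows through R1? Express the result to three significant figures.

I ≈ 1.10 mA

Equivalent of the parallel group: R_p = 2.965 Ω.
V_A by voltage divider: V_A = 6.68 × 2.965/(2.62 + 2.965) = 3.546 mV.
I(R1) = V_A / R1 = 3.546/3.21 = 1.105 mA.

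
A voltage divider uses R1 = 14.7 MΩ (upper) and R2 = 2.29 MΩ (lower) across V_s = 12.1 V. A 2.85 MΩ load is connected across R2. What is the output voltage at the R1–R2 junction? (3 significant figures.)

First combine the lower leg with the load: R2 ‖ R_L = 1.270 MΩ.
Now apply the divider: V_out = 12.1 × 0.07951 = 0.9621 V.
(Unloaded it would be 1.63 V; the load pulls it down.)

V_out ≈ 0.962 V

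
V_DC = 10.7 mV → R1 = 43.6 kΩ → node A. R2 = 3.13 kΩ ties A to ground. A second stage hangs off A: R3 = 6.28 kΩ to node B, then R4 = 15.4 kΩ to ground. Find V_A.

V_A ≈ 0.632 mV

Node A sees R2 in parallel with the series input of stage 2, R3 + R4 = 21.68 kΩ.
R2 ‖ (R3+R4) = 2.735 kΩ.
First divider: V_A = V_DC · 2.735/(43.6 + 2.735) = 0.6316 mV.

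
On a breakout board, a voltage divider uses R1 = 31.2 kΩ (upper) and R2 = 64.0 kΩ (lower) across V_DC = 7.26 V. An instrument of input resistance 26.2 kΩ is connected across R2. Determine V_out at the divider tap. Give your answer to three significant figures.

The load sits in parallel with R2, giving an effective lower resistance R2' = R2·R_L/(R2+R_L) = 18.59 kΩ.
Voltage divider with the loaded lower leg: V_out = 7.26 × 18.59/(31.2 + 18.59) = 7.26 × 0.3734 = 2.711 V.
(Unloaded it would be 4.88 V; the load pulls it down.)

V_out ≈ 2.71 V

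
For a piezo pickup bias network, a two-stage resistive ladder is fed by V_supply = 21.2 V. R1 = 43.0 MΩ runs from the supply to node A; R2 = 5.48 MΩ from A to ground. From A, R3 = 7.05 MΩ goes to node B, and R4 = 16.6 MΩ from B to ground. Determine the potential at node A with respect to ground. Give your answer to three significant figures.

V_A ≈ 1.99 V

The second stage (R3 + R4 = 23.65 MΩ) loads node A in parallel with R2.
Effective lower resistance at A: R2 ‖ 23.65 = 4.449 MΩ.
V_A = 21.2 × 4.449/(43.0 + 4.449) = 1.988 V.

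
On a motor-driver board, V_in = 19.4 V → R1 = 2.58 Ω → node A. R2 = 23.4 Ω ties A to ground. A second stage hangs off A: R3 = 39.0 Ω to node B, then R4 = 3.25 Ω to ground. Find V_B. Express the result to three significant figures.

V_B ≈ 1.27 V

The second stage (R3 + R4 = 42.25 Ω) loads node A in parallel with R2.
Effective lower resistance at A: R2 ‖ 42.25 = 15.06 Ω.
V_A = 19.4 × 15.06/(2.58 + 15.06) = 16.56 V.
Stage 2 is unloaded, so V_B = V_A · R4/(R3+R4) = 16.56 × 3.25/42.25 = 1.274 V.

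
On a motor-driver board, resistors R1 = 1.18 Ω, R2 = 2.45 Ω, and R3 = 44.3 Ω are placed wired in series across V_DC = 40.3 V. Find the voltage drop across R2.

Total series resistance ΣR = 1.18 + 2.45 + 44.3 = 47.93 Ω.
Voltage divider: V = V_DC · (2.450 / 47.93) = 40.3 × 0.05112 = 2.060 V.

V ≈ 2.06 V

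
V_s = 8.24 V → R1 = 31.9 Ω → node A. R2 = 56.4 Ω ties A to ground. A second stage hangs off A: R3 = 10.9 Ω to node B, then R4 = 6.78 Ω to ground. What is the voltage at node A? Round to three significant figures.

Looking into the second stage from A: R3 + R4 = 17.68 Ω appears in parallel with R2.
Effective lower resistance at A: R2 ‖ 17.68 = 13.46 Ω.
So V_A = 8.24 × 0.2967 = 2.445 V.

V_A ≈ 2.45 V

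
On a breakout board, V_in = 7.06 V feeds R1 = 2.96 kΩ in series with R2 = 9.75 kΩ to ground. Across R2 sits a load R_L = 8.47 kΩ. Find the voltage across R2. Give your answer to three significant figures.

V_out ≈ 4.27 V

First combine the lower leg with the load: R2 ‖ R_L = 4.533 kΩ.
Then V_out = V_in · R2'/(R1 + R2') = 7.06 × 4.533/7.493 = 4.271 V.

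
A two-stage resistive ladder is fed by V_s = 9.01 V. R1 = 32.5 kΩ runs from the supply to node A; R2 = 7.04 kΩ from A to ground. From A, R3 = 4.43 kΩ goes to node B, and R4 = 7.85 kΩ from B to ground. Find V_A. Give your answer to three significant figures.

V_A ≈ 1.09 V

Node A sees R2 in parallel with the series input of stage 2, R3 + R4 = 12.28 kΩ.
R2 ‖ (R3+R4) = 4.475 kΩ.
So V_A = 9.01 × 0.1210 = 1.090 V.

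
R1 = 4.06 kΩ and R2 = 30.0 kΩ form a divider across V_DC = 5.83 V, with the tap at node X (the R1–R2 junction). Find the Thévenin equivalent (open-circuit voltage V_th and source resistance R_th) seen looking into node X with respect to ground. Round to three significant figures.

V_th ≈ 5.14 V, R_th ≈ 3.58 kΩ

Open-circuit (no load on X): V_th = V_DC · R2/(R1 + R2) = 5.83 × 30.0/(4.060 + 30.0) = 5.135 V.
Zeroing V_DC shorts the top of R1 to ground, so R_th = R1 ‖ R2 = 3.576 kΩ.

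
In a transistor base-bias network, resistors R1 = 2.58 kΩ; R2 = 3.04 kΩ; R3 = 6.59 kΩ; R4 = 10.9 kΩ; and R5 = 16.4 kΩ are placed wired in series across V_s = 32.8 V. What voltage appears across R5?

ΣR = 2.58 + 3.04 + 6.59 + 10.9 + 16.4 = 39.51 kΩ.
By the voltage-divider rule, V = 32.8 × 16.40/39.51 = 13.61 V.

V ≈ 13.6 V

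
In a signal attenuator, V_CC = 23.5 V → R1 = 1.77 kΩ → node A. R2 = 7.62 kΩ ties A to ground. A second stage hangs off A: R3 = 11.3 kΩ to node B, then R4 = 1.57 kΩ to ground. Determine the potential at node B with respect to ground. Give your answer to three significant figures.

V_B ≈ 2.09 V

Node A sees R2 in parallel with the series input of stage 2, R3 + R4 = 12.87 kΩ.
Effective lower resistance at A: R2 ‖ 12.87 = 4.786 kΩ.
V_A = 23.5 × 4.786/(1.77 + 4.786) = 17.16 V.
Stage 2 is unloaded, so V_B = V_A · R4/(R3+R4) = 17.16 × 1.57/12.87 = 2.093 V.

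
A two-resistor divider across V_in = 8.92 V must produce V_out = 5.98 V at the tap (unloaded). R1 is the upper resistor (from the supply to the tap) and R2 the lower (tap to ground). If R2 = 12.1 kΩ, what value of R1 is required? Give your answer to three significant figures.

R1 ≈ 5.95 kΩ

The divider ratio is R2/(R1+R2) = 5.98/8.92 = 0.6704.
So R1 = R2 · (V_in/V_out − 1) = 12.1 × (8.92/5.98 − 1) = 12.1 × 0.4916 = 5.949 kΩ.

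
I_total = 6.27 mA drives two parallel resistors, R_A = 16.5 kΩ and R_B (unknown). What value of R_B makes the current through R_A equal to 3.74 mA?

R_B ≈ 24.4 kΩ

Two-branch current divider: I_A = I_total · R_B/(R_A + R_B).
With f = 0.5965, R_B = R_A · f/(1−f) = 16.5 × 1.478 = 24.39 kΩ.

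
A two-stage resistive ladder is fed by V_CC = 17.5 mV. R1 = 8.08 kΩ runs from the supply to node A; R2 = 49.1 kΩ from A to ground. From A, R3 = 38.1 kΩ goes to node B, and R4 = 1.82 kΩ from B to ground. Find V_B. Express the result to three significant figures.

V_B ≈ 0.584 mV

The second stage (R3 + R4 = 39.92 kΩ) loads node A in parallel with R2.
R2 ‖ (R3+R4) = 22.02 kΩ.
V_A = 17.5 × 22.02/(8.08 + 22.02) = 12.80 mV.
Stage 2 is unloaded, so V_B = V_A · R4/(R3+R4) = 12.80 × 1.82/39.92 = 0.5837 mV.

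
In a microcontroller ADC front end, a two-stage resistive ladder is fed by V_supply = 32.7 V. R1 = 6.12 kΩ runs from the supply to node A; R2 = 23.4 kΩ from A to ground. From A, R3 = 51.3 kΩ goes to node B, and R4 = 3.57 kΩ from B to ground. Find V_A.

Node A sees R2 in parallel with the series input of stage 2, R3 + R4 = 54.87 kΩ.
R2 ‖ (R3+R4) = 16.40 kΩ.
First divider: V_A = V_supply · 16.40/(6.12 + 16.40) = 23.82 V.

V_A ≈ 23.8 V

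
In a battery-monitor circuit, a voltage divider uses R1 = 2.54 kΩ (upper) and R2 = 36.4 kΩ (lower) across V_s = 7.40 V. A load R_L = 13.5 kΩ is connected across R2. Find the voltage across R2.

V_out ≈ 5.88 V

First combine the lower leg with the load: R2 ‖ R_L = 9.848 kΩ.
Then V_out = V_s · R2'/(R1 + R2') = 7.40 × 9.848/12.39 = 5.883 V.
(Unloaded it would be 6.92 V; the load pulls it down.)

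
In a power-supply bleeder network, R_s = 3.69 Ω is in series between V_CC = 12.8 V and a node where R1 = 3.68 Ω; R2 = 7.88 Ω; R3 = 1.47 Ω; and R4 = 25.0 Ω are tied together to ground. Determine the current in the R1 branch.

I ≈ 0.678 A

Parallel bank: R_p = 1/(1/3.68 + 1/7.88 + 1/1.47 + 1/25.0) = 0.8937 Ω.
V_A by voltage divider: V_A = 12.8 × 0.8937/(3.69 + 0.8937) = 2.496 V.
I(R1) = V_A / R1 = 2.496/3.68 = 0.6782 A.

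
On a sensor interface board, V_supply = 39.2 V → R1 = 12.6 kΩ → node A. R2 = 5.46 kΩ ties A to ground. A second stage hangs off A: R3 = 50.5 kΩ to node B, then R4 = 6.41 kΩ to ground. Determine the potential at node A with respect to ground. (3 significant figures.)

V_A ≈ 11.1 V

Node A sees R2 in parallel with the series input of stage 2, R3 + R4 = 56.91 kΩ.
R2 ‖ (R3+R4) = 4.982 kΩ.
V_A = 39.2 × 4.982/(12.6 + 4.982) = 11.11 V.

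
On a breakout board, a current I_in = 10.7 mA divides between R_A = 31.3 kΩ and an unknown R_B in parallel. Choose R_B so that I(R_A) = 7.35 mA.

R_B ≈ 68.7 kΩ

In a two-way split, I_A/I_in = R_B/(R_A + R_B).
With f = 0.6869, R_B = R_A · f/(1−f) = 31.3 × 2.194 = 68.67 kΩ.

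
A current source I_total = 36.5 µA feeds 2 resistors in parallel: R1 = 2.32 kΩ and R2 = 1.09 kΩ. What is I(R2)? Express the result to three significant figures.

Two-branch current divider: I_k = I_total · R_other/(R_1 + R_2).
So I = 36.5 × 2.32/3.410 = 24.83 µA.

I ≈ 24.8 µA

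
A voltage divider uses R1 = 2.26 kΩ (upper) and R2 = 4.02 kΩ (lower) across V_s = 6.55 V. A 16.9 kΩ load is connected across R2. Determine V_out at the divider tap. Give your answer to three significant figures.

First combine the lower leg with the load: R2 ‖ R_L = 3.248 kΩ.
Then V_out = V_s · R2'/(R1 + R2') = 6.55 × 3.248/5.508 = 3.862 V.

V_out ≈ 3.86 V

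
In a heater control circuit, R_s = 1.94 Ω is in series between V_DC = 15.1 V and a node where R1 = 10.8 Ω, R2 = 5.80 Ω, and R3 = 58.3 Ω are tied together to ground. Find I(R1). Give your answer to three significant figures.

I ≈ 0.904 A

Combine the parallel branches: R_p = (1/10.8 + 1/5.80 + 1/58.3)⁻¹ = 3.544 Ω.
V_A by voltage divider: V_A = 15.1 × 3.544/(1.94 + 3.544) = 9.758 V.
Branch current I = V_A/R1 = 9.758/10.8 = 0.9036 A.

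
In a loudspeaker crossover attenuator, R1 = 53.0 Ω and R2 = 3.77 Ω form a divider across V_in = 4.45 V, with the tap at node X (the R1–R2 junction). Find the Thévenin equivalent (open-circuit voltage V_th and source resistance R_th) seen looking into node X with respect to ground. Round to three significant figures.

V_th ≈ 0.296 V, R_th ≈ 3.52 Ω

With X open, the divider is unloaded: V_th = 4.45 × 3.77/56.77 = 0.2955 V.
Looking into X with the source shorted: R_th = R1·R2/(R1+R2) = 53.00 × 3.77/56.77 = 3.520 Ω.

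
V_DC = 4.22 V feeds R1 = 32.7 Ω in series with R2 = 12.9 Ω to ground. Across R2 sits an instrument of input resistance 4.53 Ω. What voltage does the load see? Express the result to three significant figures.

V_out ≈ 0.392 V

The load sits in parallel with R2, giving an effective lower resistance R2' = R2·R_L/(R2+R_L) = 3.353 Ω.
Then V_out = V_DC · R2'/(R1 + R2') = 4.22 × 3.353/36.05 = 0.3924 V.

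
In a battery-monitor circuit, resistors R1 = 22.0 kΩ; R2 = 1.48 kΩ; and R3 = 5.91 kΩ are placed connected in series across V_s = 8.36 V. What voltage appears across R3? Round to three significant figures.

V ≈ 1.68 V

ΣR = 22.0 + 1.48 + 5.91 = 29.39 kΩ.
V = V_s · R/ΣR = 8.36 × 0.2011 = 1.681 V.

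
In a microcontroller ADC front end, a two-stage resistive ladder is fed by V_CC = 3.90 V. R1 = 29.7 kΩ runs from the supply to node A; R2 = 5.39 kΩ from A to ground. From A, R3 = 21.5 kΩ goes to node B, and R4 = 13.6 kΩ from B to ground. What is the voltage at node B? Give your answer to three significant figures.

V_B ≈ 0.205 V

Looking into the second stage from A: R3 + R4 = 35.10 kΩ appears in parallel with R2.
R2 ‖ (R3+R4) = 4.672 kΩ.
V_A = 3.90 × 4.672/(29.7 + 4.672) = 0.5302 V.
Then the unloaded second divider: V_B = V_A × R4/(R3+R4) = 0.5302 × 0.3875 = 0.2054 V.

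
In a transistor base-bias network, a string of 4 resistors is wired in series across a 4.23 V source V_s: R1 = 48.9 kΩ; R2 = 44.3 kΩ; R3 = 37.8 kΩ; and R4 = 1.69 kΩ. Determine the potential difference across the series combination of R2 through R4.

ΣR = 48.9 + 44.3 + 37.8 + 1.69 = 132.7 kΩ.
R_{R2..R4} = 44.3 + 37.8 + 1.69 = 83.79 kΩ.
Voltage divider: V = V_s · (83.79 / 132.7) = 4.23 × 0.6315 = 2.671 V.

V ≈ 2.67 V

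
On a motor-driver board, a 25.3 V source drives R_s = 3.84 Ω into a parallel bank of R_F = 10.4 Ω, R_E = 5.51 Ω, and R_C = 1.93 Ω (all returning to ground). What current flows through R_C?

I ≈ 3.23 A

Equivalent of the parallel group: R_p = 1.257 Ω.
Node voltage V_A = V_DC · R_p/(R_s + R_p) = 25.3 × 0.2466 = 6.238 V.
Branch current I = V_A/R_C = 6.238/1.93 = 3.232 A.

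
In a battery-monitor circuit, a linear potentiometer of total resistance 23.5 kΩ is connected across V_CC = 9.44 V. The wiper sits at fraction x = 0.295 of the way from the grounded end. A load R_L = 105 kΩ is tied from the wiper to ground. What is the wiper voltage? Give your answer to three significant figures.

Lower segment x·R_p = 6.932 kΩ; upper segment (1−x)·R_p = 16.57 kΩ.
(x·R_p) ‖ R_L = 6.503 kΩ.
V_out = 9.44 × 6.503/(16.57 + 6.503) = 2.661 V.
(Unloaded: V_out = x·V_CC = 2.78 V.)

V_out ≈ 2.66 V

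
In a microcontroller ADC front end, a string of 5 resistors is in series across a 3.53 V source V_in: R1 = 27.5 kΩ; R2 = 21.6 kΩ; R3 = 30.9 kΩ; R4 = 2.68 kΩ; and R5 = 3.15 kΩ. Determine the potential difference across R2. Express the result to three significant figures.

V ≈ 0.888 V

ΣR = 27.5 + 21.6 + 30.9 + 2.68 + 3.15 = 85.83 kΩ.
By the voltage-divider rule, V = 3.53 × 21.60/85.83 = 0.8884 V.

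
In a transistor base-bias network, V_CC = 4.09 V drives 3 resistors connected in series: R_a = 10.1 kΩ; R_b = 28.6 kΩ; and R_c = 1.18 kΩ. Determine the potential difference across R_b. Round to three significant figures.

Series total: ΣR = 10.1 + 28.6 + 1.18 = 39.88 kΩ.
Voltage divider: V = V_CC · (28.60 / 39.88) = 4.09 × 0.7172 = 2.933 V.

V ≈ 2.93 V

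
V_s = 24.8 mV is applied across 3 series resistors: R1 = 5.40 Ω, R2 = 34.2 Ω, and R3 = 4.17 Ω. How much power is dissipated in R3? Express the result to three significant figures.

Series current I = V_s/ΣR = 24.8/43.77 = 0.5666 mA.
V(R3) = I·R = 2.363 mV; P = V·I = 2.363 × 0.5666 = 1.339 µW.

P ≈ 1.34 µW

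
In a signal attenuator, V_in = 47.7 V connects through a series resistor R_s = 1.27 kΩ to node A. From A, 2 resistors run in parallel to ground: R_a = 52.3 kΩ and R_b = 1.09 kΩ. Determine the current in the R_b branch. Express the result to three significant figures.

I ≈ 20.0 mA

Equivalent of the parallel group: R_p = 1.068 kΩ.
V_A by voltage divider: V_A = 47.7 × 1.068/(1.27 + 1.068) = 21.79 V.
I(R_b) = V_A / R_b = 21.79/1.09 = 19.99 mA.
(Check via current divider: I_total = 20.40 mA; share G_k/ΣG = 0.9796 → same result.)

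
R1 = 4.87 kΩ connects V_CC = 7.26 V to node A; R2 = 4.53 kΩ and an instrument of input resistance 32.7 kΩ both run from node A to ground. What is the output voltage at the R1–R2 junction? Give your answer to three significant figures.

First combine the lower leg with the load: R2 ‖ R_L = 3.979 kΩ.
Now apply the divider: V_out = 7.26 × 0.4496 = 3.264 V.
(Unloaded it would be 3.50 V; the load pulls it down.)

V_out ≈ 3.26 V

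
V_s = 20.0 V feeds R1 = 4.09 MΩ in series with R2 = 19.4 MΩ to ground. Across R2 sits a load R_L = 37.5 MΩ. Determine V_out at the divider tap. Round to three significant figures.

The load sits in parallel with R2, giving an effective lower resistance R2' = R2·R_L/(R2+R_L) = 12.79 MΩ.
Then V_out = V_s · R2'/(R1 + R2') = 20.0 × 12.79/16.88 = 15.15 V.

V_out ≈ 15.2 V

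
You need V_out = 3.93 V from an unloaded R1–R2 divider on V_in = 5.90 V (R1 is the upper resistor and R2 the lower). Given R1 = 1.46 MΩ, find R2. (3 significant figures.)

V_out/V_in = R2/(R1+R2) = 0.6661.
Rearranging, R2 = R1·k/(1−k) = 1.46 × 1.995 = 2.913 MΩ.

R2 ≈ 2.91 MΩ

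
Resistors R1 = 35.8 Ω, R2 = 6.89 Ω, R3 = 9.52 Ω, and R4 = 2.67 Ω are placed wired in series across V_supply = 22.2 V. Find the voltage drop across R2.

Total series resistance ΣR = 35.8 + 6.89 + 9.52 + 2.67 = 54.88 Ω.
By the voltage-divider rule, V = 22.2 × 6.890/54.88 = 2.787 V.

V ≈ 2.79 V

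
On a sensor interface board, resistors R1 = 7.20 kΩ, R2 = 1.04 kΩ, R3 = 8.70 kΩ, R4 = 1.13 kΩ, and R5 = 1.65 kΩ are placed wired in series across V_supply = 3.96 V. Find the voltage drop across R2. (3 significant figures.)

Total series resistance ΣR = 7.20 + 1.04 + 8.70 + 1.13 + 1.65 = 19.72 kΩ.
By the voltage-divider rule, V = 3.96 × 1.040/19.72 = 0.2088 V.

V ≈ 0.209 V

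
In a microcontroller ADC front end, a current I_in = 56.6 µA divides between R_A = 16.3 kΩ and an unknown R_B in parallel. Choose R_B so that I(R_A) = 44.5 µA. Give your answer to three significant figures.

Two-branch current divider: I_A = I_in · R_B/(R_A + R_B).
With f = 0.7862, R_B = R_A · f/(1−f) = 16.3 × 3.678 = 59.95 kΩ.

R_B ≈ 59.9 kΩ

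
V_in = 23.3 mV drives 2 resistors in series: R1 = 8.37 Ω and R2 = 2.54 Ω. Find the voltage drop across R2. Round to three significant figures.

Total series resistance ΣR = 8.37 + 2.54 = 10.91 Ω.
V = V_in · R/ΣR = 23.3 × 0.2328 = 5.425 mV.

V ≈ 5.42 mV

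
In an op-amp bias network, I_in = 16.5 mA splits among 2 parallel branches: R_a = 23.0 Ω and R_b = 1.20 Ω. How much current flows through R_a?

For two parallel branches, I_k = I_in · (other R)/(sum of R).
I(R_a) = 16.5 × 1.20/(23.0 + 1.20) = 16.5 × 0.04959 = 0.8182 mA.

I ≈ 0.818 mA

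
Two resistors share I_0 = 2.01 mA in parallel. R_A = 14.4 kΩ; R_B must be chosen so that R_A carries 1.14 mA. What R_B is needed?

The fraction through R_A equals R_B/(R_A+R_B).
1.14/2.01 = R_B/(R_A + R_B) → R_B = R_A · (0.5672)/(1 − 0.5672) = 14.4 × 1.310 = 18.87 kΩ.

R_B ≈ 18.9 kΩ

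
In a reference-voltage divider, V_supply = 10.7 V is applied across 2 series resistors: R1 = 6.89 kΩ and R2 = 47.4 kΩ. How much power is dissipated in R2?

ΣR = 54.29 kΩ → I = 10.7/54.29 = 0.1971 mA.
P = I²R = 0.03884 × 47.4 = 1.841 mW.

P ≈ 1.84 mW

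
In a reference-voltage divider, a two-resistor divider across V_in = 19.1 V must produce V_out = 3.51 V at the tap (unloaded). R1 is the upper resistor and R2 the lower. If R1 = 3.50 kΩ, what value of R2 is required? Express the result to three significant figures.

V_out/V_in = R2/(R1+R2) = 0.1838.
So R2 = R1 · V_out/(V_in − V_out) = 3.50 × 3.51/(19.1 − 3.51) = 3.50 × 0.2251 = 0.7880 kΩ.

R2 ≈ 0.788 kΩ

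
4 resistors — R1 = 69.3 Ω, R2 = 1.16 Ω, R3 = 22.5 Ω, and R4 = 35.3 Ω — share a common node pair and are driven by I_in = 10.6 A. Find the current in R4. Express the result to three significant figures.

I ≈ 0.316 A

ΣG = 1/69.3 + 1/1.16 + 1/22.5 + 1/35.3 = 0.9493.
By the current-divider rule, I = I_in · G_k/ΣG = 10.6 × 0.02984 = 0.3163 A.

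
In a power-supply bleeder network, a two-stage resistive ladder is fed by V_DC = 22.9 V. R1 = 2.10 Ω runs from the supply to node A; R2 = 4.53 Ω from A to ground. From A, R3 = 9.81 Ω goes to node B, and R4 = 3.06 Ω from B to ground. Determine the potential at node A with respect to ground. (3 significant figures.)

V_A ≈ 14.1 V

Looking into the second stage from A: R3 + R4 = 12.87 Ω appears in parallel with R2.
R2 ‖ (R3+R4) = 3.351 Ω.
So V_A = 22.9 × 0.6147 = 14.08 V.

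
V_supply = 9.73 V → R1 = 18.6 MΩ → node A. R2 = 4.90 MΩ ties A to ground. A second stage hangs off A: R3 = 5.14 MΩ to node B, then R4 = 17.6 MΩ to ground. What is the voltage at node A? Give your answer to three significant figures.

Node A sees R2 in parallel with the series input of stage 2, R3 + R4 = 22.74 MΩ.
Effective lower resistance at A: R2 ‖ 22.74 = 4.031 MΩ.
V_A = 9.73 × 4.031/(18.6 + 4.031) = 1.733 V.

V_A ≈ 1.73 V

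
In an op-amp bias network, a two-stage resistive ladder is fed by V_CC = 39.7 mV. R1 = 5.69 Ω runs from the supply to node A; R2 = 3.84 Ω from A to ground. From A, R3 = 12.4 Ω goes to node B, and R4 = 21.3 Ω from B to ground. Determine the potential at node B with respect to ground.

V_B ≈ 9.47 mV

Looking into the second stage from A: R3 + R4 = 33.70 Ω appears in parallel with R2.
R2 ‖ (R3+R4) = 3.447 Ω.
V_A = 39.7 × 3.447/(5.69 + 3.447) = 14.98 mV.
V_B = V_A × 0.6320 = 9.467 mV.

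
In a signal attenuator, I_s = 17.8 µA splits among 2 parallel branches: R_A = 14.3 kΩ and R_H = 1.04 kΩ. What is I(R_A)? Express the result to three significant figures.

I ≈ 1.21 µA

Two-branch current divider: I_k = I_s · R_other/(R_1 + R_2).
I(R_A) = 17.8 × 1.04/(14.3 + 1.04) = 17.8 × 0.06780 = 1.207 µA.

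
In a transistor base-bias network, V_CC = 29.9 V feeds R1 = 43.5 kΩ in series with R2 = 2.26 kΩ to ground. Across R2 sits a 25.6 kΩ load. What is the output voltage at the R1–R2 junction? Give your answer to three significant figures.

First combine the lower leg with the load: R2 ‖ R_L = 2.077 kΩ.
Now apply the divider: V_out = 29.9 × 0.04556 = 1.362 V.
(Unloaded it would be 1.48 V; the load pulls it down.)

V_out ≈ 1.36 V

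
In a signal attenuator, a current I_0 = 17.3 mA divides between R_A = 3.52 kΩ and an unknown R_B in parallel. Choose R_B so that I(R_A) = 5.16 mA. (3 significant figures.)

R_B ≈ 1.50 kΩ

The fraction through R_A equals R_B/(R_A+R_B).
5.16/17.3 = R_B/(R_A + R_B) → R_B = R_A · (0.2983)/(1 − 0.2983) = 3.52 × 0.4250 = 1.496 kΩ.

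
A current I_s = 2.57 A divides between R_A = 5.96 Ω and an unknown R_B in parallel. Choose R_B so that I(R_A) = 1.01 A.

In a two-way split, I_A/I_s = R_B/(R_A + R_B).
1.01/2.57 = R_B/(R_A + R_B) → R_B = R_A · (0.3930)/(1 − 0.3930) = 5.96 × 0.6474 = 3.859 Ω.

R_B ≈ 3.86 Ω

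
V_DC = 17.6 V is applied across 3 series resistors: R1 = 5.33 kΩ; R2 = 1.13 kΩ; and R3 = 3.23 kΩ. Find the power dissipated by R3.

P ≈ 10.7 mW

The common current is I = 17.6/9.690 = 1.816 mA.
P = I²R = 3.299 × 3.23 = 10.66 mW.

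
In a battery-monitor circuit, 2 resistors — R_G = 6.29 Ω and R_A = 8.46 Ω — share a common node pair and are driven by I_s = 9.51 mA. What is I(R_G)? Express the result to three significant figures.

With just two branches, the current splits inversely with resistance.
So I = 9.51 × 8.46/14.75 = 5.455 mA.

I ≈ 5.45 mA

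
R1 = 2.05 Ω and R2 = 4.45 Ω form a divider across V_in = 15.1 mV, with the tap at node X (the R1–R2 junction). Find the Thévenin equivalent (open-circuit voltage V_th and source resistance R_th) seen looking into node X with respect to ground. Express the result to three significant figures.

V_th ≈ 10.3 mV, R_th ≈ 1.40 Ω

V_th is the unloaded tap voltage: V_in · R2/(R1+R2) = 15.1 × 0.6846 = 10.34 mV.
With V_in suppressed (replaced by a short), R_th = R1 ‖ R2 = (2.050 × 4.45)/(2.050 + 4.45) = 1.403 Ω.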